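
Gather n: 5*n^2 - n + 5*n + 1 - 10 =5*n^2 + 4*n - 9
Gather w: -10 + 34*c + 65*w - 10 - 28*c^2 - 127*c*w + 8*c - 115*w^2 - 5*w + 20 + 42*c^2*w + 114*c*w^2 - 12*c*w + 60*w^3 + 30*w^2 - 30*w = -28*c^2 + 42*c + 60*w^3 + w^2*(114*c - 85) + w*(42*c^2 - 139*c + 30)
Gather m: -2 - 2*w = -2*w - 2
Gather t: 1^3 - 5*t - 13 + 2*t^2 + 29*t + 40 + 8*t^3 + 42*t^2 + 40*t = 8*t^3 + 44*t^2 + 64*t + 28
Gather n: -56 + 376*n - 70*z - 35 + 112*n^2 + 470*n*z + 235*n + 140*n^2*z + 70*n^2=n^2*(140*z + 182) + n*(470*z + 611) - 70*z - 91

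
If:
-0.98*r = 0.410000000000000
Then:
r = -0.42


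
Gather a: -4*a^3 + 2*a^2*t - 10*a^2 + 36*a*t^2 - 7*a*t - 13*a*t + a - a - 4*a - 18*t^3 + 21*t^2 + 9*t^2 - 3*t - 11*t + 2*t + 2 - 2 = -4*a^3 + a^2*(2*t - 10) + a*(36*t^2 - 20*t - 4) - 18*t^3 + 30*t^2 - 12*t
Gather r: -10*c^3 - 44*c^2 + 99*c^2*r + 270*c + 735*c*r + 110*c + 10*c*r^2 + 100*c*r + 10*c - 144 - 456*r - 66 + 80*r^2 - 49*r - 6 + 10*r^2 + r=-10*c^3 - 44*c^2 + 390*c + r^2*(10*c + 90) + r*(99*c^2 + 835*c - 504) - 216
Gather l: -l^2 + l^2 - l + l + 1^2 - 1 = 0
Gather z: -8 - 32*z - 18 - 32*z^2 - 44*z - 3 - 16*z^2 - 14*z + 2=-48*z^2 - 90*z - 27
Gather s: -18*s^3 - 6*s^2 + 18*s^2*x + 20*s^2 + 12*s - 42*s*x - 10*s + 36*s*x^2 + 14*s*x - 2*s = -18*s^3 + s^2*(18*x + 14) + s*(36*x^2 - 28*x)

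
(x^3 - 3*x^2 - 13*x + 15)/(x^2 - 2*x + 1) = (x^2 - 2*x - 15)/(x - 1)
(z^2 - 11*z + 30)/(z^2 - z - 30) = (z - 5)/(z + 5)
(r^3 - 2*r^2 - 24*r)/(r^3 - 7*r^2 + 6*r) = (r + 4)/(r - 1)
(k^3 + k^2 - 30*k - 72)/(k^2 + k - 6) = (k^2 - 2*k - 24)/(k - 2)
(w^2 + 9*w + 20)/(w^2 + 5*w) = (w + 4)/w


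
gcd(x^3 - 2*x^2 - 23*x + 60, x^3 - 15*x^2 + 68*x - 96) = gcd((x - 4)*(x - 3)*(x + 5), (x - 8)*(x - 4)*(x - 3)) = x^2 - 7*x + 12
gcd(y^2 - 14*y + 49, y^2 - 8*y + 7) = y - 7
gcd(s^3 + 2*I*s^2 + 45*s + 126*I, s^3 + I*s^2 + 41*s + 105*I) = s^2 - 4*I*s + 21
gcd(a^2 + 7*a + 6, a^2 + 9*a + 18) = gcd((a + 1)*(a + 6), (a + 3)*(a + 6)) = a + 6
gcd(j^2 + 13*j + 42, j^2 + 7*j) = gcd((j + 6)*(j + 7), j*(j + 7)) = j + 7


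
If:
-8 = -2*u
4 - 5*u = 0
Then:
No Solution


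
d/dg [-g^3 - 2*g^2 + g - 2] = -3*g^2 - 4*g + 1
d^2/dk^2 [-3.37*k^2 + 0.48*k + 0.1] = -6.74000000000000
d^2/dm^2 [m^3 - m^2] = 6*m - 2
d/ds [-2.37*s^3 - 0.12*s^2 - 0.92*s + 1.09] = -7.11*s^2 - 0.24*s - 0.92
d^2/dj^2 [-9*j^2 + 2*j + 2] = -18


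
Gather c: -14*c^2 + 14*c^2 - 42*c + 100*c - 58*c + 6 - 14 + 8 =0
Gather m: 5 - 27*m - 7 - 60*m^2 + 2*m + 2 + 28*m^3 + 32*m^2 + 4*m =28*m^3 - 28*m^2 - 21*m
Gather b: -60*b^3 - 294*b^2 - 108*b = -60*b^3 - 294*b^2 - 108*b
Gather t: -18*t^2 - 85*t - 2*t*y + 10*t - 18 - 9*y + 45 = -18*t^2 + t*(-2*y - 75) - 9*y + 27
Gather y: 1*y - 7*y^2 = -7*y^2 + y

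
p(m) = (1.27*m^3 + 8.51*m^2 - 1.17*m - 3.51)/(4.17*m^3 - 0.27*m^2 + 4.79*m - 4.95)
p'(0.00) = 0.92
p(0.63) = 0.55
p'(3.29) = -0.12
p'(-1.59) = 0.01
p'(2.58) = -0.16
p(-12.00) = 0.13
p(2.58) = 0.93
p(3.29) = 0.83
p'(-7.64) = -0.03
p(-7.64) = 0.03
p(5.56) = 0.65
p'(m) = (-12.51*m^2 + 0.54*m - 4.79)*(1.27*m^3 + 8.51*m^2 - 1.17*m - 3.51)/(4.17*m^3 - 0.27*m^2 + 4.79*m - 4.95)^2 + (3.81*m^2 + 17.02*m - 1.17)/(4.17*m^3 - 0.27*m^2 + 4.79*m - 4.95)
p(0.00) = 0.71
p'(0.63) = -5.87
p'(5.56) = -0.05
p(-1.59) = -0.49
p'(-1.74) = -0.06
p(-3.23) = -0.28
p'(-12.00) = -0.01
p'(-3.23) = -0.14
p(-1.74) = -0.49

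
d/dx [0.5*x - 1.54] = 0.500000000000000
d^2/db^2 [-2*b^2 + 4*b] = -4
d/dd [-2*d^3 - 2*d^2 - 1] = 2*d*(-3*d - 2)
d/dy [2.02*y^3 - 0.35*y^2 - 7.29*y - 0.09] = 6.06*y^2 - 0.7*y - 7.29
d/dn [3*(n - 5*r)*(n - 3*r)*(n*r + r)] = 3*r*(3*n^2 - 16*n*r + 2*n + 15*r^2 - 8*r)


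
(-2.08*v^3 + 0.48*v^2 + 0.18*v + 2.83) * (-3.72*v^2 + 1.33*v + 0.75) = 7.7376*v^5 - 4.552*v^4 - 1.5912*v^3 - 9.9282*v^2 + 3.8989*v + 2.1225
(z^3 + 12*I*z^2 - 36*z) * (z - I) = z^4 + 11*I*z^3 - 24*z^2 + 36*I*z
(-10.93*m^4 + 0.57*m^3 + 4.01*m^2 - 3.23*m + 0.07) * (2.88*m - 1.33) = -31.4784*m^5 + 16.1785*m^4 + 10.7907*m^3 - 14.6357*m^2 + 4.4975*m - 0.0931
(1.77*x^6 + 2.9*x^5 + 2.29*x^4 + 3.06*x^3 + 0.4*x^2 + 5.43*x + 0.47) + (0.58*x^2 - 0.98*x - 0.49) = 1.77*x^6 + 2.9*x^5 + 2.29*x^4 + 3.06*x^3 + 0.98*x^2 + 4.45*x - 0.02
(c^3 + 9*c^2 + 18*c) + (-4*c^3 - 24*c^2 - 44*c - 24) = -3*c^3 - 15*c^2 - 26*c - 24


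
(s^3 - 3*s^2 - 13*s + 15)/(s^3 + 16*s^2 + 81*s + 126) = (s^2 - 6*s + 5)/(s^2 + 13*s + 42)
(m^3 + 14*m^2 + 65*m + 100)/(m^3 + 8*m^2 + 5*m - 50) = (m + 4)/(m - 2)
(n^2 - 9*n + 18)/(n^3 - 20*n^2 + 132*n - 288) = (n - 3)/(n^2 - 14*n + 48)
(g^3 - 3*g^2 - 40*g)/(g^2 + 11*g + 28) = g*(g^2 - 3*g - 40)/(g^2 + 11*g + 28)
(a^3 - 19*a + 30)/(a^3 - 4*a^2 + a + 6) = (a + 5)/(a + 1)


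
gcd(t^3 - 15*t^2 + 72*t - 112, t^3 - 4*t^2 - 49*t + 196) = t^2 - 11*t + 28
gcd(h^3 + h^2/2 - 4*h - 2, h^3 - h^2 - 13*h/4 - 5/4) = h + 1/2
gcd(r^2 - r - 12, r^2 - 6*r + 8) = r - 4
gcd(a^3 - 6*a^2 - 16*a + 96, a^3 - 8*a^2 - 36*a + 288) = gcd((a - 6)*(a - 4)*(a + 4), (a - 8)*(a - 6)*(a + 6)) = a - 6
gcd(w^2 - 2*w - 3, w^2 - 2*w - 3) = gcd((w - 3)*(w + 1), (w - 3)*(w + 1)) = w^2 - 2*w - 3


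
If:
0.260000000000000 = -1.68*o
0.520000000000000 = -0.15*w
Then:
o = -0.15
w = -3.47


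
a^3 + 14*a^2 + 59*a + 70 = (a + 2)*(a + 5)*(a + 7)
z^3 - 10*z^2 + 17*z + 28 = (z - 7)*(z - 4)*(z + 1)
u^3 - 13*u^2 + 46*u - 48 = (u - 8)*(u - 3)*(u - 2)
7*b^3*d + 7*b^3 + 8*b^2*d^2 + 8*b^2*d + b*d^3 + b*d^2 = (b + d)*(7*b + d)*(b*d + b)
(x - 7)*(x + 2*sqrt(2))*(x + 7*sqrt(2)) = x^3 - 7*x^2 + 9*sqrt(2)*x^2 - 63*sqrt(2)*x + 28*x - 196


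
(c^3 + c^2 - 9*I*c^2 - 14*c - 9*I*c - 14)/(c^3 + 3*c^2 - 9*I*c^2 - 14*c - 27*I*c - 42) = (c + 1)/(c + 3)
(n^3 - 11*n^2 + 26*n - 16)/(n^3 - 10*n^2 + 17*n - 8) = (n - 2)/(n - 1)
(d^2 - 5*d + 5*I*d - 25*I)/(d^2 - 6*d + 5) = (d + 5*I)/(d - 1)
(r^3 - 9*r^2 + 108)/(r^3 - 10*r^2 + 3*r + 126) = (r - 6)/(r - 7)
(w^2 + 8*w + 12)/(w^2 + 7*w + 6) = (w + 2)/(w + 1)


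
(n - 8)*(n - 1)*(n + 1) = n^3 - 8*n^2 - n + 8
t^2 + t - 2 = (t - 1)*(t + 2)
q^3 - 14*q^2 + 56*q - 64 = (q - 8)*(q - 4)*(q - 2)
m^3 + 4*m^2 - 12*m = m*(m - 2)*(m + 6)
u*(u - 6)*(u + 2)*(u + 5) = u^4 + u^3 - 32*u^2 - 60*u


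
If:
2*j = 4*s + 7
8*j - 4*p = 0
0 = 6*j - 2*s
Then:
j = -7/10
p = -7/5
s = -21/10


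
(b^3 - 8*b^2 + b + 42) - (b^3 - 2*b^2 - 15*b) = -6*b^2 + 16*b + 42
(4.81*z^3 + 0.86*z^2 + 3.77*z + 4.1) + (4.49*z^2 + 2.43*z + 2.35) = 4.81*z^3 + 5.35*z^2 + 6.2*z + 6.45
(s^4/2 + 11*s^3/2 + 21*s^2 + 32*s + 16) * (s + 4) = s^5/2 + 15*s^4/2 + 43*s^3 + 116*s^2 + 144*s + 64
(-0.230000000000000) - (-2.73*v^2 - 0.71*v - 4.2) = 2.73*v^2 + 0.71*v + 3.97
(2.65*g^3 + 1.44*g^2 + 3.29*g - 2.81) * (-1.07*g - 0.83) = -2.8355*g^4 - 3.7403*g^3 - 4.7155*g^2 + 0.276000000000001*g + 2.3323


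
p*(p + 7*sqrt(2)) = p^2 + 7*sqrt(2)*p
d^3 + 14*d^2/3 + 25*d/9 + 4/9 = (d + 1/3)^2*(d + 4)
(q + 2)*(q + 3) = q^2 + 5*q + 6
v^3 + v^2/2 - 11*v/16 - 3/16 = (v - 3/4)*(v + 1/4)*(v + 1)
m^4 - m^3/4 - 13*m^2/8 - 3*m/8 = m*(m - 3/2)*(m + 1/4)*(m + 1)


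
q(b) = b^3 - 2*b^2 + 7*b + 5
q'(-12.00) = 487.00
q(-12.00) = -2095.00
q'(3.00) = 22.00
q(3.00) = 35.00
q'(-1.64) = 21.63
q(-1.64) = -16.27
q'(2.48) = 15.53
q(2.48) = 25.31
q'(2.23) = 13.00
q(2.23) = 21.75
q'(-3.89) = 67.96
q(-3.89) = -111.36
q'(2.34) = 14.07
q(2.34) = 23.24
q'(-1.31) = 17.39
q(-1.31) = -9.85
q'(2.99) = 21.86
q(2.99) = 34.78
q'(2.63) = 17.23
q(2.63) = 27.77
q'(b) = 3*b^2 - 4*b + 7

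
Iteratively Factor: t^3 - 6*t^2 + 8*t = (t)*(t^2 - 6*t + 8) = t*(t - 2)*(t - 4)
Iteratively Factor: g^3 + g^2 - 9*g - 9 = (g + 3)*(g^2 - 2*g - 3) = (g - 3)*(g + 3)*(g + 1)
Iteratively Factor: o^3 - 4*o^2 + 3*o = (o - 1)*(o^2 - 3*o) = (o - 3)*(o - 1)*(o)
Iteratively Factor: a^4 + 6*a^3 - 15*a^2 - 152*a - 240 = (a + 4)*(a^3 + 2*a^2 - 23*a - 60) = (a + 3)*(a + 4)*(a^2 - a - 20) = (a + 3)*(a + 4)^2*(a - 5)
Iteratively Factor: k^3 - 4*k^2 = (k - 4)*(k^2) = k*(k - 4)*(k)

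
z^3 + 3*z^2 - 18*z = z*(z - 3)*(z + 6)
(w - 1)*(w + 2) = w^2 + w - 2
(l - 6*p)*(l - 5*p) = l^2 - 11*l*p + 30*p^2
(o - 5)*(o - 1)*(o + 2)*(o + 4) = o^4 - 23*o^2 - 18*o + 40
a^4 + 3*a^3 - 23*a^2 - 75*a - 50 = (a - 5)*(a + 1)*(a + 2)*(a + 5)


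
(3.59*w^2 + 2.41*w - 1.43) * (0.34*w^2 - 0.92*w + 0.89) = 1.2206*w^4 - 2.4834*w^3 + 0.4917*w^2 + 3.4605*w - 1.2727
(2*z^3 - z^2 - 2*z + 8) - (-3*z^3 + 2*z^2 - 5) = 5*z^3 - 3*z^2 - 2*z + 13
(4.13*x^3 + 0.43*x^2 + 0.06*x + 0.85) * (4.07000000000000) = 16.8091*x^3 + 1.7501*x^2 + 0.2442*x + 3.4595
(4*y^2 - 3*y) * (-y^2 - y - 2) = -4*y^4 - y^3 - 5*y^2 + 6*y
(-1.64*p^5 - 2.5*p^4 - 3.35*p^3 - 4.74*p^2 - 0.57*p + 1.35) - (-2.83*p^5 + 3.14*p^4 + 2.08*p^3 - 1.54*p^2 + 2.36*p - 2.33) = 1.19*p^5 - 5.64*p^4 - 5.43*p^3 - 3.2*p^2 - 2.93*p + 3.68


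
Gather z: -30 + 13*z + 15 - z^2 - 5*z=-z^2 + 8*z - 15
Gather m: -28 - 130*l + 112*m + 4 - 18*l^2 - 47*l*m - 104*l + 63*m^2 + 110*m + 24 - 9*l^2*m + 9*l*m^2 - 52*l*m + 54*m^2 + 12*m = -18*l^2 - 234*l + m^2*(9*l + 117) + m*(-9*l^2 - 99*l + 234)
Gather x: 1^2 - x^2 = 1 - x^2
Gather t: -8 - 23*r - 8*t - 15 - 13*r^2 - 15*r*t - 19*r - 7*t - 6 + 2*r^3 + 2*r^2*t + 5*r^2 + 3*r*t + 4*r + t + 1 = 2*r^3 - 8*r^2 - 38*r + t*(2*r^2 - 12*r - 14) - 28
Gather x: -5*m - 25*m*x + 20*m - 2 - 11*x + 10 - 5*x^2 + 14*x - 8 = 15*m - 5*x^2 + x*(3 - 25*m)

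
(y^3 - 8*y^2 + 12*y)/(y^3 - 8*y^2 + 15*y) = (y^2 - 8*y + 12)/(y^2 - 8*y + 15)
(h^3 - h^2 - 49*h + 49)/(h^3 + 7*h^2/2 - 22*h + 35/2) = 2*(h - 7)/(2*h - 5)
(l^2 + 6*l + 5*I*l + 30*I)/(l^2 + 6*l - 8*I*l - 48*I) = (l + 5*I)/(l - 8*I)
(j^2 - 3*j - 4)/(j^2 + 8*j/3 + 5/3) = 3*(j - 4)/(3*j + 5)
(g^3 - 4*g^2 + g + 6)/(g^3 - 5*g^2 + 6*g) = (g + 1)/g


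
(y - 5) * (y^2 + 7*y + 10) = y^3 + 2*y^2 - 25*y - 50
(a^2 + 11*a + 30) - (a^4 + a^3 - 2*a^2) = -a^4 - a^3 + 3*a^2 + 11*a + 30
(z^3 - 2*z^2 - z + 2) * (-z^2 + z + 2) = -z^5 + 3*z^4 + z^3 - 7*z^2 + 4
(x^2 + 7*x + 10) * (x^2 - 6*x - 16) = x^4 + x^3 - 48*x^2 - 172*x - 160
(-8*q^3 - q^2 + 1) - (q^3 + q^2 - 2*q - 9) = -9*q^3 - 2*q^2 + 2*q + 10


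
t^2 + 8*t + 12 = (t + 2)*(t + 6)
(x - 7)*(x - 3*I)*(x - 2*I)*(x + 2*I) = x^4 - 7*x^3 - 3*I*x^3 + 4*x^2 + 21*I*x^2 - 28*x - 12*I*x + 84*I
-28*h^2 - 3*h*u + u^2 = (-7*h + u)*(4*h + u)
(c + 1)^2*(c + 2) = c^3 + 4*c^2 + 5*c + 2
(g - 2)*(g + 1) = g^2 - g - 2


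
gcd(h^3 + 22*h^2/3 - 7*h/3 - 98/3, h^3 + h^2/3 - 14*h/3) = h^2 + h/3 - 14/3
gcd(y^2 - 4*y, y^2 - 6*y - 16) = 1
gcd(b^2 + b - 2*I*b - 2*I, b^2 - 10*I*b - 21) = 1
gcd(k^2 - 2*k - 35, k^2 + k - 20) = k + 5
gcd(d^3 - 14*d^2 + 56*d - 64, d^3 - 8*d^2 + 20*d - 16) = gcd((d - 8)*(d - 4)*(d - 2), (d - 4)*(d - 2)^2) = d^2 - 6*d + 8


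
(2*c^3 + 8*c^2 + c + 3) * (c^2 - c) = 2*c^5 + 6*c^4 - 7*c^3 + 2*c^2 - 3*c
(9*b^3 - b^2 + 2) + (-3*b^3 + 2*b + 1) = 6*b^3 - b^2 + 2*b + 3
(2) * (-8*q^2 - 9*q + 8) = -16*q^2 - 18*q + 16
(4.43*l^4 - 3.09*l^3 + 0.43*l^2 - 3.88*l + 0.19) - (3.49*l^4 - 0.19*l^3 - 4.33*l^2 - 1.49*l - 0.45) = 0.94*l^4 - 2.9*l^3 + 4.76*l^2 - 2.39*l + 0.64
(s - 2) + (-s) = -2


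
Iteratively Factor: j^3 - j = (j)*(j^2 - 1) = j*(j - 1)*(j + 1)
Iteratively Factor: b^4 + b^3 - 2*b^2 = (b - 1)*(b^3 + 2*b^2) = b*(b - 1)*(b^2 + 2*b) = b^2*(b - 1)*(b + 2)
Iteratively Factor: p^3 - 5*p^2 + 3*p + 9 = (p + 1)*(p^2 - 6*p + 9) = (p - 3)*(p + 1)*(p - 3)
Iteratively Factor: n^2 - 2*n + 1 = (n - 1)*(n - 1)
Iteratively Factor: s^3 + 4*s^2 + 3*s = (s + 3)*(s^2 + s) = (s + 1)*(s + 3)*(s)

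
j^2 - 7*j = j*(j - 7)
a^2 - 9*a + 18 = (a - 6)*(a - 3)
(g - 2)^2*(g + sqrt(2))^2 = g^4 - 4*g^3 + 2*sqrt(2)*g^3 - 8*sqrt(2)*g^2 + 6*g^2 - 8*g + 8*sqrt(2)*g + 8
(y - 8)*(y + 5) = y^2 - 3*y - 40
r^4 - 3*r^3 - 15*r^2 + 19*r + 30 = (r - 5)*(r - 2)*(r + 1)*(r + 3)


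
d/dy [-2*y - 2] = -2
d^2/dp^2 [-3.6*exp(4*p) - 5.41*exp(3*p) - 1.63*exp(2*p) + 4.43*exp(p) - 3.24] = (-57.6*exp(3*p) - 48.69*exp(2*p) - 6.52*exp(p) + 4.43)*exp(p)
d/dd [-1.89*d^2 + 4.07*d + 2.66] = 4.07 - 3.78*d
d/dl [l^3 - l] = 3*l^2 - 1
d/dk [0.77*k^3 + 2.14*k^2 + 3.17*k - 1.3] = 2.31*k^2 + 4.28*k + 3.17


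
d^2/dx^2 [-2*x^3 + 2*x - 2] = -12*x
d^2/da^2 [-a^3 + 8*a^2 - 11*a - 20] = 16 - 6*a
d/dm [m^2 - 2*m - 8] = 2*m - 2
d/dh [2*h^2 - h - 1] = 4*h - 1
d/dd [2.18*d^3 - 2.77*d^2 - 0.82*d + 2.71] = 6.54*d^2 - 5.54*d - 0.82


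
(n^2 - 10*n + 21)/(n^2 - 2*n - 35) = (n - 3)/(n + 5)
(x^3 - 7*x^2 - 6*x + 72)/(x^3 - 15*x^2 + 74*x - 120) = (x + 3)/(x - 5)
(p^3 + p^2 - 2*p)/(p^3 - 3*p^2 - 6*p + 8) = p/(p - 4)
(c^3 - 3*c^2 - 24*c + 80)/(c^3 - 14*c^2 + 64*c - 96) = (c + 5)/(c - 6)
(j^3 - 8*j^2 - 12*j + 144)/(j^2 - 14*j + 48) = (j^2 - 2*j - 24)/(j - 8)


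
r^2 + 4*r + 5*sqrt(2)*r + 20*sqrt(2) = (r + 4)*(r + 5*sqrt(2))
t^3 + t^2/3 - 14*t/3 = t*(t - 2)*(t + 7/3)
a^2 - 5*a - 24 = (a - 8)*(a + 3)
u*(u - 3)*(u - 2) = u^3 - 5*u^2 + 6*u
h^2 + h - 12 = (h - 3)*(h + 4)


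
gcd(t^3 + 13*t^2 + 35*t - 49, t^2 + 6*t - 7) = t^2 + 6*t - 7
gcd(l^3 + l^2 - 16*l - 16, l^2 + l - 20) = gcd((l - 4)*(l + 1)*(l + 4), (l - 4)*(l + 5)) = l - 4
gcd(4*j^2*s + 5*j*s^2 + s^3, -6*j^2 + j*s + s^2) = 1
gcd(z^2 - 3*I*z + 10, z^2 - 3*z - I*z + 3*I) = 1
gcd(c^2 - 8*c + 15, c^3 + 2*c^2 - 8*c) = 1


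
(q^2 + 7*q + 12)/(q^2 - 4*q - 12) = (q^2 + 7*q + 12)/(q^2 - 4*q - 12)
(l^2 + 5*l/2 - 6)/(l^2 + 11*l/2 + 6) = (2*l - 3)/(2*l + 3)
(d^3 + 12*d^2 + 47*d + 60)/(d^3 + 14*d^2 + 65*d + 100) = (d + 3)/(d + 5)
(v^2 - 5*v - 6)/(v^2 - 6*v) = (v + 1)/v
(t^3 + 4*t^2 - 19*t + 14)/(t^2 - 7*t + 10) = (t^2 + 6*t - 7)/(t - 5)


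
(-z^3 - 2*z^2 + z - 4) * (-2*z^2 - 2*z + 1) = 2*z^5 + 6*z^4 + z^3 + 4*z^2 + 9*z - 4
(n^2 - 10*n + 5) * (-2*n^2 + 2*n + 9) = -2*n^4 + 22*n^3 - 21*n^2 - 80*n + 45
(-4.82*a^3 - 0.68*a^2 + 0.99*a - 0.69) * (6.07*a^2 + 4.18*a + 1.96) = -29.2574*a^5 - 24.2752*a^4 - 6.2803*a^3 - 1.3829*a^2 - 0.9438*a - 1.3524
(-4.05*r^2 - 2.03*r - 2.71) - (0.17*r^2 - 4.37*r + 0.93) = -4.22*r^2 + 2.34*r - 3.64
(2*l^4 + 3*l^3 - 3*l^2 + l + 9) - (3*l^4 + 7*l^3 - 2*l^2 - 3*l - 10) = -l^4 - 4*l^3 - l^2 + 4*l + 19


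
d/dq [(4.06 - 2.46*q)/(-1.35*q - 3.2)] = (18.02655*q + 42.7296)/(1.35*q + 3.2)^3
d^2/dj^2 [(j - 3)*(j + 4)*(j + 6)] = 6*j + 14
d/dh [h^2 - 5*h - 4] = 2*h - 5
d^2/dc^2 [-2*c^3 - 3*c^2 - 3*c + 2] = -12*c - 6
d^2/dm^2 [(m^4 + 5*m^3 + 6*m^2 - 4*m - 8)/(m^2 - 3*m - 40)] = 2*(m^6 - 9*m^5 - 93*m^4 + 1219*m^3 + 12096*m^2 + 23592*m + 9688)/(m^6 - 9*m^5 - 93*m^4 + 693*m^3 + 3720*m^2 - 14400*m - 64000)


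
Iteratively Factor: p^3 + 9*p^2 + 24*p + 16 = (p + 4)*(p^2 + 5*p + 4) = (p + 4)^2*(p + 1)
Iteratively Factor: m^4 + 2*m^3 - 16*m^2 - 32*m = (m)*(m^3 + 2*m^2 - 16*m - 32) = m*(m + 4)*(m^2 - 2*m - 8) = m*(m + 2)*(m + 4)*(m - 4)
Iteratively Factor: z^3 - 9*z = (z - 3)*(z^2 + 3*z) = (z - 3)*(z + 3)*(z)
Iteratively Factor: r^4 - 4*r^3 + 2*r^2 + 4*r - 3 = (r + 1)*(r^3 - 5*r^2 + 7*r - 3) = (r - 3)*(r + 1)*(r^2 - 2*r + 1) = (r - 3)*(r - 1)*(r + 1)*(r - 1)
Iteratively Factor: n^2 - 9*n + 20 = (n - 4)*(n - 5)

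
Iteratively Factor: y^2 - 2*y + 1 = (y - 1)*(y - 1)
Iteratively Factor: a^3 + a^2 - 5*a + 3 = (a - 1)*(a^2 + 2*a - 3) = (a - 1)^2*(a + 3)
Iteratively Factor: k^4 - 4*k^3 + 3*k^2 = (k)*(k^3 - 4*k^2 + 3*k) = k*(k - 1)*(k^2 - 3*k) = k^2*(k - 1)*(k - 3)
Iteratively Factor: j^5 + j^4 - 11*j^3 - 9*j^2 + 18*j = (j - 1)*(j^4 + 2*j^3 - 9*j^2 - 18*j) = (j - 3)*(j - 1)*(j^3 + 5*j^2 + 6*j) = (j - 3)*(j - 1)*(j + 2)*(j^2 + 3*j) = (j - 3)*(j - 1)*(j + 2)*(j + 3)*(j)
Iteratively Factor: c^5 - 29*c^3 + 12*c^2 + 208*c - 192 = (c - 1)*(c^4 + c^3 - 28*c^2 - 16*c + 192) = (c - 1)*(c + 4)*(c^3 - 3*c^2 - 16*c + 48) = (c - 3)*(c - 1)*(c + 4)*(c^2 - 16) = (c - 3)*(c - 1)*(c + 4)^2*(c - 4)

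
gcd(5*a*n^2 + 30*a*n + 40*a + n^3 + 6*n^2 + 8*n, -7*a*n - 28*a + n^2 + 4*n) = n + 4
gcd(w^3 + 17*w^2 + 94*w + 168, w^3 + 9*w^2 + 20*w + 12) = w + 6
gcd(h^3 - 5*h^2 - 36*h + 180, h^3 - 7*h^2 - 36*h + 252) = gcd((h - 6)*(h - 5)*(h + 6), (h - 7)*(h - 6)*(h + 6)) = h^2 - 36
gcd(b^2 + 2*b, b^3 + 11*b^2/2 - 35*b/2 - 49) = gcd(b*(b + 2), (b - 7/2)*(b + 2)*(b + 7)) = b + 2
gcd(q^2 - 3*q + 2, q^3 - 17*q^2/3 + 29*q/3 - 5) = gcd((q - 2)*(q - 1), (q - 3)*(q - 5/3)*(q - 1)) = q - 1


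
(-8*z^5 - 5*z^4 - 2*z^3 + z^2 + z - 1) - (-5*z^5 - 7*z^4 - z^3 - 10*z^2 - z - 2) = -3*z^5 + 2*z^4 - z^3 + 11*z^2 + 2*z + 1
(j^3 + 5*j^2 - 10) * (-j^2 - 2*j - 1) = -j^5 - 7*j^4 - 11*j^3 + 5*j^2 + 20*j + 10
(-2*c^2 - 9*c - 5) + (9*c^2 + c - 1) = 7*c^2 - 8*c - 6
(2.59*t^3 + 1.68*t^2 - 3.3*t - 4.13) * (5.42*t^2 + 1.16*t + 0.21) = 14.0378*t^5 + 12.11*t^4 - 15.3933*t^3 - 25.8598*t^2 - 5.4838*t - 0.8673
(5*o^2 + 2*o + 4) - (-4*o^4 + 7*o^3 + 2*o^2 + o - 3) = 4*o^4 - 7*o^3 + 3*o^2 + o + 7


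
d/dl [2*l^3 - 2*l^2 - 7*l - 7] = 6*l^2 - 4*l - 7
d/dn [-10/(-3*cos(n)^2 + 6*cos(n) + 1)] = 60*(cos(n) - 1)*sin(n)/(-3*cos(n)^2 + 6*cos(n) + 1)^2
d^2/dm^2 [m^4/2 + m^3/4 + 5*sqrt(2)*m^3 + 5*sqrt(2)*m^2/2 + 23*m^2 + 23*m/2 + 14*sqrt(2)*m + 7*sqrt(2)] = 6*m^2 + 3*m/2 + 30*sqrt(2)*m + 5*sqrt(2) + 46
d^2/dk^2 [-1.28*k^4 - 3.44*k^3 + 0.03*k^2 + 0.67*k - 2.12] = -15.36*k^2 - 20.64*k + 0.06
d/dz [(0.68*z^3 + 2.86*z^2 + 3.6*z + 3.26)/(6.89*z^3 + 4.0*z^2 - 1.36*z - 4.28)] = (-16.9854*z^4 - 51.4576*z^3 - 94.405*z^2 - 50.5616*z - 10.9744)/(47.4721*z^6 + 55.12*z^5 - 2.7408*z^4 - 69.8584*z^3 - 32.3904*z^2 + 11.6416*z + 18.3184)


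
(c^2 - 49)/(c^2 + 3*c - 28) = (c - 7)/(c - 4)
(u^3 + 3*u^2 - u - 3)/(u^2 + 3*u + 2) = (u^2 + 2*u - 3)/(u + 2)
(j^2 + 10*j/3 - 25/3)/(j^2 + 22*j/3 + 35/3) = (3*j - 5)/(3*j + 7)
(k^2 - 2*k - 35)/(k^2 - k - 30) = (k - 7)/(k - 6)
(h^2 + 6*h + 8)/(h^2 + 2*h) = (h + 4)/h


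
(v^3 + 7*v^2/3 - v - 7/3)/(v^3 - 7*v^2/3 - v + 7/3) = (3*v + 7)/(3*v - 7)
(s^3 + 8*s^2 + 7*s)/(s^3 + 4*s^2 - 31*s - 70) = s*(s + 1)/(s^2 - 3*s - 10)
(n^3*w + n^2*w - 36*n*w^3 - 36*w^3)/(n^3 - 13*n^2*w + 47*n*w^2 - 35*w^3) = w*(n^3 + n^2 - 36*n*w^2 - 36*w^2)/(n^3 - 13*n^2*w + 47*n*w^2 - 35*w^3)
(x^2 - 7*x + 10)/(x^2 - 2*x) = (x - 5)/x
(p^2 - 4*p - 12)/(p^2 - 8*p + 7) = (p^2 - 4*p - 12)/(p^2 - 8*p + 7)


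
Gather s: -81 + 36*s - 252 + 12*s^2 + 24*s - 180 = 12*s^2 + 60*s - 513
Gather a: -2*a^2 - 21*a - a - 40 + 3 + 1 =-2*a^2 - 22*a - 36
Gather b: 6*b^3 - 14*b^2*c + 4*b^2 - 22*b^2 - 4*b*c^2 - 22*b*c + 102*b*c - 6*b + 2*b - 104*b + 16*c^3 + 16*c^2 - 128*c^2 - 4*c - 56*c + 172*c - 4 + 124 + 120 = 6*b^3 + b^2*(-14*c - 18) + b*(-4*c^2 + 80*c - 108) + 16*c^3 - 112*c^2 + 112*c + 240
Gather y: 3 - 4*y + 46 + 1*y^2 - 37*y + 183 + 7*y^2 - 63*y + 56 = 8*y^2 - 104*y + 288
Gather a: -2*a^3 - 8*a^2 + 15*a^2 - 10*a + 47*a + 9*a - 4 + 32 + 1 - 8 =-2*a^3 + 7*a^2 + 46*a + 21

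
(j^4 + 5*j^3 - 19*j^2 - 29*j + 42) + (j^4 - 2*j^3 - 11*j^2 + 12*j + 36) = 2*j^4 + 3*j^3 - 30*j^2 - 17*j + 78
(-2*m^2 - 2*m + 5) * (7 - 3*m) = 6*m^3 - 8*m^2 - 29*m + 35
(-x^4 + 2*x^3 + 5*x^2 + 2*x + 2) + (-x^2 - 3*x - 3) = -x^4 + 2*x^3 + 4*x^2 - x - 1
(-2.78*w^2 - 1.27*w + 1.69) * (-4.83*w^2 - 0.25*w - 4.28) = 13.4274*w^4 + 6.8291*w^3 + 4.0532*w^2 + 5.0131*w - 7.2332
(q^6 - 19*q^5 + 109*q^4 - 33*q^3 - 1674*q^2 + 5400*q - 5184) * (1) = q^6 - 19*q^5 + 109*q^4 - 33*q^3 - 1674*q^2 + 5400*q - 5184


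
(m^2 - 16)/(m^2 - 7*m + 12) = (m + 4)/(m - 3)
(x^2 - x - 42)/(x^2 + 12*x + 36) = (x - 7)/(x + 6)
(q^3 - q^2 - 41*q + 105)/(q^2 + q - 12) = (q^2 + 2*q - 35)/(q + 4)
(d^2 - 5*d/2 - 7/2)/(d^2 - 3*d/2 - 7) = (d + 1)/(d + 2)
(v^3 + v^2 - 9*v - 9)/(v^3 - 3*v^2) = 1 + 4/v + 3/v^2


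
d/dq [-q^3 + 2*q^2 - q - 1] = -3*q^2 + 4*q - 1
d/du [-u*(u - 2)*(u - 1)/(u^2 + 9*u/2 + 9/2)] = 4*(-u^4 - 9*u^3 + 2*u^2 + 27*u - 9)/(4*u^4 + 36*u^3 + 117*u^2 + 162*u + 81)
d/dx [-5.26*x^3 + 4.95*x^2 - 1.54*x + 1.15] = -15.78*x^2 + 9.9*x - 1.54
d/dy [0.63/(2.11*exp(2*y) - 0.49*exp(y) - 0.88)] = (0.3087 - 2.6586*exp(y))*exp(y)/(-2.11*exp(2*y) + 0.49*exp(y) + 0.88)^2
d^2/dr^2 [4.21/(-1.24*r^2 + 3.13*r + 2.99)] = (-12.946592*r^2 + 32.679704*r + 4.21*(2.48*r - 3.13)*(4.96*r - 6.26) + 31.217992)/(-1.24*r^2 + 3.13*r + 2.99)^3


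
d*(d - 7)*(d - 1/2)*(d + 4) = d^4 - 7*d^3/2 - 53*d^2/2 + 14*d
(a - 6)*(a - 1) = a^2 - 7*a + 6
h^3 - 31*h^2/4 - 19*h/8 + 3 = (h - 8)*(h - 1/2)*(h + 3/4)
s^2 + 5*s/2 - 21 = (s - 7/2)*(s + 6)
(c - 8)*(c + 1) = c^2 - 7*c - 8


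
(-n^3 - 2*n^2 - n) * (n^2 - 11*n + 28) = -n^5 + 9*n^4 - 7*n^3 - 45*n^2 - 28*n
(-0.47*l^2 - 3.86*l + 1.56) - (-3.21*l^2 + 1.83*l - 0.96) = 2.74*l^2 - 5.69*l + 2.52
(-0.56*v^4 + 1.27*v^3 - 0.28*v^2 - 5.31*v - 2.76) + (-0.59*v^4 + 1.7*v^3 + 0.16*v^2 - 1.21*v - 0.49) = -1.15*v^4 + 2.97*v^3 - 0.12*v^2 - 6.52*v - 3.25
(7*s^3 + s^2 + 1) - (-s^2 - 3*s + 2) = 7*s^3 + 2*s^2 + 3*s - 1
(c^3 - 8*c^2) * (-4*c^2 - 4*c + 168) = -4*c^5 + 28*c^4 + 200*c^3 - 1344*c^2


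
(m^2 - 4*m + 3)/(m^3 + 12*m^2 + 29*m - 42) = (m - 3)/(m^2 + 13*m + 42)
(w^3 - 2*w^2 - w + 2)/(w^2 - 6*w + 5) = (w^2 - w - 2)/(w - 5)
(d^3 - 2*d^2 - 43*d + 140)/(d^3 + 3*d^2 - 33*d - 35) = (d - 4)/(d + 1)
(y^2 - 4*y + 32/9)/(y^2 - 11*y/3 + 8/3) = (y - 4/3)/(y - 1)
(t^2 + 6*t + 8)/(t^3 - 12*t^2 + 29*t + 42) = (t^2 + 6*t + 8)/(t^3 - 12*t^2 + 29*t + 42)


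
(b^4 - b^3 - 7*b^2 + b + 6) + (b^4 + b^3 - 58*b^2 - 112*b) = 2*b^4 - 65*b^2 - 111*b + 6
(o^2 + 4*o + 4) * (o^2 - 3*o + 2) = o^4 + o^3 - 6*o^2 - 4*o + 8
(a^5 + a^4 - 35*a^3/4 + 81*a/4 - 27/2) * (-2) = -2*a^5 - 2*a^4 + 35*a^3/2 - 81*a/2 + 27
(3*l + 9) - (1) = 3*l + 8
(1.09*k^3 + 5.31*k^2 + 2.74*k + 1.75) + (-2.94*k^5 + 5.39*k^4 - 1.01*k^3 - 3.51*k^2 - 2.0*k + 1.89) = -2.94*k^5 + 5.39*k^4 + 0.0800000000000001*k^3 + 1.8*k^2 + 0.74*k + 3.64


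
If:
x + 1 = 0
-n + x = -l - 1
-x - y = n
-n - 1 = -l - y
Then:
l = 0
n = 0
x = -1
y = 1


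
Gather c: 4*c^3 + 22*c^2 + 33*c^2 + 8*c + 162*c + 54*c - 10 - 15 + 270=4*c^3 + 55*c^2 + 224*c + 245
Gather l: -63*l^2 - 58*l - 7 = -63*l^2 - 58*l - 7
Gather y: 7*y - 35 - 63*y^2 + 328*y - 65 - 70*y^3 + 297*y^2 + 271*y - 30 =-70*y^3 + 234*y^2 + 606*y - 130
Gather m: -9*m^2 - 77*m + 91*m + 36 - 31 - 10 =-9*m^2 + 14*m - 5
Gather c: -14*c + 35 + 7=42 - 14*c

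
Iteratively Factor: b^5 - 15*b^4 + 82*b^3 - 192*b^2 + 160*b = (b)*(b^4 - 15*b^3 + 82*b^2 - 192*b + 160) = b*(b - 4)*(b^3 - 11*b^2 + 38*b - 40) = b*(b - 5)*(b - 4)*(b^2 - 6*b + 8) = b*(b - 5)*(b - 4)*(b - 2)*(b - 4)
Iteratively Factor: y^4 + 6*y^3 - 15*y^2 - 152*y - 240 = (y + 4)*(y^3 + 2*y^2 - 23*y - 60) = (y + 4)^2*(y^2 - 2*y - 15) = (y - 5)*(y + 4)^2*(y + 3)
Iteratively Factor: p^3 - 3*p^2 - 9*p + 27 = (p - 3)*(p^2 - 9) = (p - 3)*(p + 3)*(p - 3)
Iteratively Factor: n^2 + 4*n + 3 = (n + 1)*(n + 3)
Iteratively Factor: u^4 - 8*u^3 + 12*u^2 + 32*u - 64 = (u - 2)*(u^3 - 6*u^2 + 32) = (u - 2)*(u + 2)*(u^2 - 8*u + 16) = (u - 4)*(u - 2)*(u + 2)*(u - 4)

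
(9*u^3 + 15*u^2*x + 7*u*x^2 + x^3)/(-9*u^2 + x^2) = (3*u^2 + 4*u*x + x^2)/(-3*u + x)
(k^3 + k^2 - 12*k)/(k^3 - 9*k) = (k + 4)/(k + 3)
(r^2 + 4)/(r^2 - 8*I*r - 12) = (r + 2*I)/(r - 6*I)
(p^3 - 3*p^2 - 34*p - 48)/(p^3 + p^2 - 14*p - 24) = (p - 8)/(p - 4)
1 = 1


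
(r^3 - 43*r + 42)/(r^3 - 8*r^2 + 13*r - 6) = (r + 7)/(r - 1)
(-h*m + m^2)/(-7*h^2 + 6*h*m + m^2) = m/(7*h + m)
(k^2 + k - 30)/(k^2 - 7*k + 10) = (k + 6)/(k - 2)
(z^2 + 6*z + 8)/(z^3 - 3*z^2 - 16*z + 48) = (z + 2)/(z^2 - 7*z + 12)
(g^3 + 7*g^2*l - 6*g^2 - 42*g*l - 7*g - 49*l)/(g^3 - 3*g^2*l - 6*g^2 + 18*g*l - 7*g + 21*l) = (g + 7*l)/(g - 3*l)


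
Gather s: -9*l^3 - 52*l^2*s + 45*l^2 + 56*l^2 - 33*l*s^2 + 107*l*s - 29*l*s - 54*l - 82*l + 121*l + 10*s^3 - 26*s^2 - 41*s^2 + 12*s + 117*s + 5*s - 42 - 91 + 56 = -9*l^3 + 101*l^2 - 15*l + 10*s^3 + s^2*(-33*l - 67) + s*(-52*l^2 + 78*l + 134) - 77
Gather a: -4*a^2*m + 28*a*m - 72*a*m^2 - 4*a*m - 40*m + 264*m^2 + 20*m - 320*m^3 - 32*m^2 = -4*a^2*m + a*(-72*m^2 + 24*m) - 320*m^3 + 232*m^2 - 20*m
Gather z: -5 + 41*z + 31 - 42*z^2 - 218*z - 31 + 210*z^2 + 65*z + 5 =168*z^2 - 112*z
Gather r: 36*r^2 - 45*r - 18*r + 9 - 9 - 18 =36*r^2 - 63*r - 18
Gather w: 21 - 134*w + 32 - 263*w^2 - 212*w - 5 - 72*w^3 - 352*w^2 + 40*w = -72*w^3 - 615*w^2 - 306*w + 48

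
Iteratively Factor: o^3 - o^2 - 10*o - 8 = (o + 2)*(o^2 - 3*o - 4) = (o - 4)*(o + 2)*(o + 1)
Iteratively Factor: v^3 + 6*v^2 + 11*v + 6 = (v + 3)*(v^2 + 3*v + 2) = (v + 1)*(v + 3)*(v + 2)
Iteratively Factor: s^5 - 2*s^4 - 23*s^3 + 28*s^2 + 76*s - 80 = (s - 5)*(s^4 + 3*s^3 - 8*s^2 - 12*s + 16) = (s - 5)*(s - 2)*(s^3 + 5*s^2 + 2*s - 8) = (s - 5)*(s - 2)*(s - 1)*(s^2 + 6*s + 8) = (s - 5)*(s - 2)*(s - 1)*(s + 2)*(s + 4)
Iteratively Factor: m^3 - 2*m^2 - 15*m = (m + 3)*(m^2 - 5*m) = (m - 5)*(m + 3)*(m)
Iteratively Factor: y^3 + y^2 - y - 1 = (y - 1)*(y^2 + 2*y + 1) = (y - 1)*(y + 1)*(y + 1)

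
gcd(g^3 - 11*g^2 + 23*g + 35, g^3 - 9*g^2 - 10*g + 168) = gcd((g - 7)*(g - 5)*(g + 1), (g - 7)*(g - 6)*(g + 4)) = g - 7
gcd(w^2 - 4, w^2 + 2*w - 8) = w - 2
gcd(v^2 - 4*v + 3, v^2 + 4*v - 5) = v - 1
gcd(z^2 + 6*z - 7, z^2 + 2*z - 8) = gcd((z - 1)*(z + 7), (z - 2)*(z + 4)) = 1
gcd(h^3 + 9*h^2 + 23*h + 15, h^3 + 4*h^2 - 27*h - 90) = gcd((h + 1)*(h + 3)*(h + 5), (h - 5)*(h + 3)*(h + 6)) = h + 3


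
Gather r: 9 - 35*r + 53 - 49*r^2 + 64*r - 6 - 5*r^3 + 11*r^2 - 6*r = -5*r^3 - 38*r^2 + 23*r + 56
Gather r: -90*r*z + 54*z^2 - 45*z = -90*r*z + 54*z^2 - 45*z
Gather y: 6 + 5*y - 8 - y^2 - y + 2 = -y^2 + 4*y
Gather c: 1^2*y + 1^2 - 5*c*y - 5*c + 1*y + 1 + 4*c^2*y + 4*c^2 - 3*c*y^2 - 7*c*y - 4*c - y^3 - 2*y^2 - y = c^2*(4*y + 4) + c*(-3*y^2 - 12*y - 9) - y^3 - 2*y^2 + y + 2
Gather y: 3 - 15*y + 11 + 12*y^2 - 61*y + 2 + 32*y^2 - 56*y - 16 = 44*y^2 - 132*y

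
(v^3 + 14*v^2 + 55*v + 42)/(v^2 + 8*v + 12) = (v^2 + 8*v + 7)/(v + 2)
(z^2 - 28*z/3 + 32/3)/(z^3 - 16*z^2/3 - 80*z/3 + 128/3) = 1/(z + 4)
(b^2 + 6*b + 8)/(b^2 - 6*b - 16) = (b + 4)/(b - 8)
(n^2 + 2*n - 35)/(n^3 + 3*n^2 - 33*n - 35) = 1/(n + 1)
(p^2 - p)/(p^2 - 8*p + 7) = p/(p - 7)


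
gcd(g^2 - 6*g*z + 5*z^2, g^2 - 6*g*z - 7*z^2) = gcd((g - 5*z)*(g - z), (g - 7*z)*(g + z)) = 1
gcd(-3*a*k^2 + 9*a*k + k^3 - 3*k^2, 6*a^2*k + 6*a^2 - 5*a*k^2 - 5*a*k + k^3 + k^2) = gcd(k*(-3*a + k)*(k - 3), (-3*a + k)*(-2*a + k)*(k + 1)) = 3*a - k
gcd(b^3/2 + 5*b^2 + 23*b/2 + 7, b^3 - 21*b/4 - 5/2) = b + 2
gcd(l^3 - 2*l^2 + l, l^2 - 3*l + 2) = l - 1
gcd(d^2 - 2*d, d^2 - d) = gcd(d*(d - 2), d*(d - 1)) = d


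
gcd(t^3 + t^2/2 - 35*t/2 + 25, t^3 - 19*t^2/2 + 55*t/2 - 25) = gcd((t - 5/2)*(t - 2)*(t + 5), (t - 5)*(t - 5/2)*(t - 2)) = t^2 - 9*t/2 + 5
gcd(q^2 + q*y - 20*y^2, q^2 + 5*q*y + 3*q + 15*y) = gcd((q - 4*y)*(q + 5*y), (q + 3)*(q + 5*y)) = q + 5*y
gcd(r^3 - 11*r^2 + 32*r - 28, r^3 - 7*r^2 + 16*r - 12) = r^2 - 4*r + 4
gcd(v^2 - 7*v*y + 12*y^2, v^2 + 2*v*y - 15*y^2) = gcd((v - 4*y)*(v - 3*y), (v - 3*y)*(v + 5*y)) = -v + 3*y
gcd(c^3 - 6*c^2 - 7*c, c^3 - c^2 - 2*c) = c^2 + c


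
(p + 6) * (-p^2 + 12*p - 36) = -p^3 + 6*p^2 + 36*p - 216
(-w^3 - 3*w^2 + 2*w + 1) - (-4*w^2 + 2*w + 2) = -w^3 + w^2 - 1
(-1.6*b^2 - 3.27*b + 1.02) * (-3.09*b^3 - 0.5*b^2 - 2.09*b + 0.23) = 4.944*b^5 + 10.9043*b^4 + 1.8272*b^3 + 5.9563*b^2 - 2.8839*b + 0.2346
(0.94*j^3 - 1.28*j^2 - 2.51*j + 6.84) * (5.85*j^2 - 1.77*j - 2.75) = 5.499*j^5 - 9.1518*j^4 - 15.0029*j^3 + 47.9767*j^2 - 5.2043*j - 18.81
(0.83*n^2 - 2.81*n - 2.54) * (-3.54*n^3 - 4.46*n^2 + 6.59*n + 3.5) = -2.9382*n^5 + 6.2456*n^4 + 26.9939*n^3 - 4.2845*n^2 - 26.5736*n - 8.89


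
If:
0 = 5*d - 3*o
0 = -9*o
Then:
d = 0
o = 0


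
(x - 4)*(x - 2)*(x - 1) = x^3 - 7*x^2 + 14*x - 8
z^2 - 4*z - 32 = (z - 8)*(z + 4)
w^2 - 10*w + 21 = (w - 7)*(w - 3)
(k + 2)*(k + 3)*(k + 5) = k^3 + 10*k^2 + 31*k + 30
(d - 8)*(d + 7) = d^2 - d - 56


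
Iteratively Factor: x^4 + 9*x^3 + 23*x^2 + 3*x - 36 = (x + 4)*(x^3 + 5*x^2 + 3*x - 9) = (x - 1)*(x + 4)*(x^2 + 6*x + 9) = (x - 1)*(x + 3)*(x + 4)*(x + 3)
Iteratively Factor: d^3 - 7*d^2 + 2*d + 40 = (d - 5)*(d^2 - 2*d - 8) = (d - 5)*(d + 2)*(d - 4)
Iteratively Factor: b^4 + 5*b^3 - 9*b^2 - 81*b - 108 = (b + 3)*(b^3 + 2*b^2 - 15*b - 36) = (b + 3)^2*(b^2 - b - 12) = (b - 4)*(b + 3)^2*(b + 3)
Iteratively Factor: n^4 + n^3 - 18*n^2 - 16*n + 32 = (n + 2)*(n^3 - n^2 - 16*n + 16) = (n + 2)*(n + 4)*(n^2 - 5*n + 4) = (n - 1)*(n + 2)*(n + 4)*(n - 4)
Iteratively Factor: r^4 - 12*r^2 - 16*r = (r - 4)*(r^3 + 4*r^2 + 4*r) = (r - 4)*(r + 2)*(r^2 + 2*r) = r*(r - 4)*(r + 2)*(r + 2)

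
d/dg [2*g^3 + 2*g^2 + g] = 6*g^2 + 4*g + 1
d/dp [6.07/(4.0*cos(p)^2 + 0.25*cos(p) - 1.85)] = (48.56*cos(p) + 1.5175)*sin(p)/(4.0*cos(p)^2 + 0.25*cos(p) - 1.85)^2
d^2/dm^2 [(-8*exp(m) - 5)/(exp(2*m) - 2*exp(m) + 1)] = (-8*exp(2*m) - 52*exp(m) - 18)*exp(m)/(exp(4*m) - 4*exp(3*m) + 6*exp(2*m) - 4*exp(m) + 1)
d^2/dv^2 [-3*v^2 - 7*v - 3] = -6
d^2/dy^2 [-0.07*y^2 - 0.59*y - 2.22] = -0.140000000000000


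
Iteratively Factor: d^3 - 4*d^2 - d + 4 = (d - 1)*(d^2 - 3*d - 4) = (d - 1)*(d + 1)*(d - 4)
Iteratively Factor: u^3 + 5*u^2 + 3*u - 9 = (u - 1)*(u^2 + 6*u + 9) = (u - 1)*(u + 3)*(u + 3)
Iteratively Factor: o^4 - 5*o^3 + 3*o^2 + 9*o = (o + 1)*(o^3 - 6*o^2 + 9*o) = (o - 3)*(o + 1)*(o^2 - 3*o) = o*(o - 3)*(o + 1)*(o - 3)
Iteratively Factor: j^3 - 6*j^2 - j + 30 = (j - 5)*(j^2 - j - 6) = (j - 5)*(j + 2)*(j - 3)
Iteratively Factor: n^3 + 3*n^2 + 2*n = (n + 2)*(n^2 + n) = (n + 1)*(n + 2)*(n)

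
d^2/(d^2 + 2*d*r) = d/(d + 2*r)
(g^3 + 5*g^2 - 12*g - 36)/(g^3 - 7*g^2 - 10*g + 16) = (g^2 + 3*g - 18)/(g^2 - 9*g + 8)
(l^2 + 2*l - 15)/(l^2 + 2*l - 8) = (l^2 + 2*l - 15)/(l^2 + 2*l - 8)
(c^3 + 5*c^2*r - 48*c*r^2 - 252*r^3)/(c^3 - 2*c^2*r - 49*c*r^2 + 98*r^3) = (-c^2 - 12*c*r - 36*r^2)/(-c^2 - 5*c*r + 14*r^2)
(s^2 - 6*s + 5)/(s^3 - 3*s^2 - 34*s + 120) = (s - 1)/(s^2 + 2*s - 24)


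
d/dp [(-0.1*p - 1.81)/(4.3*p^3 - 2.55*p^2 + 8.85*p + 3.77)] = (0.86*p^3 + 23.094*p^2 - 9.231*p + 15.6415)/(18.49*p^6 - 21.93*p^5 + 82.6125*p^4 - 12.713*p^3 + 59.0955*p^2 + 66.729*p + 14.2129)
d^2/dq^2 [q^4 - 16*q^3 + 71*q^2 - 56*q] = 12*q^2 - 96*q + 142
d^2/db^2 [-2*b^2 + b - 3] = -4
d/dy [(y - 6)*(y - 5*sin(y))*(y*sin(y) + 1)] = (6 - y)*(y*sin(y) + 1)*(5*cos(y) - 1) + (y - 6)*(y - 5*sin(y))*(y*cos(y) + sin(y)) + (y - 5*sin(y))*(y*sin(y) + 1)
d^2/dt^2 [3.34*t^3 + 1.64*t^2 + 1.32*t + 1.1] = 20.04*t + 3.28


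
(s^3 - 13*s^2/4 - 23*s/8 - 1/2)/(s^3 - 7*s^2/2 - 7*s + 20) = (8*s^2 + 6*s + 1)/(4*(2*s^2 + s - 10))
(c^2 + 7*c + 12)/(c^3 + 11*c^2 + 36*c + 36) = (c + 4)/(c^2 + 8*c + 12)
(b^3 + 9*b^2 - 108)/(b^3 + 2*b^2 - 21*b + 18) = (b + 6)/(b - 1)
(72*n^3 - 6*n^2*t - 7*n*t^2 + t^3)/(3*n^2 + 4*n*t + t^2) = (24*n^2 - 10*n*t + t^2)/(n + t)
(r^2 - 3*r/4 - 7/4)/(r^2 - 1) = (r - 7/4)/(r - 1)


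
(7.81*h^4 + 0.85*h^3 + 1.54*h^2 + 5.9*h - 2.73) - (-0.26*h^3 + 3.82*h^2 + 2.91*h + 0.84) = 7.81*h^4 + 1.11*h^3 - 2.28*h^2 + 2.99*h - 3.57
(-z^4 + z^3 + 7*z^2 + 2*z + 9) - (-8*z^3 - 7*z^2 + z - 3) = -z^4 + 9*z^3 + 14*z^2 + z + 12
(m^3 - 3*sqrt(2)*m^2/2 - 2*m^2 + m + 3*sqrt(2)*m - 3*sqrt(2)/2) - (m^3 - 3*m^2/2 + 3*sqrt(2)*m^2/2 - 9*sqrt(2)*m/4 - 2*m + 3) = -3*sqrt(2)*m^2 - m^2/2 + 3*m + 21*sqrt(2)*m/4 - 3 - 3*sqrt(2)/2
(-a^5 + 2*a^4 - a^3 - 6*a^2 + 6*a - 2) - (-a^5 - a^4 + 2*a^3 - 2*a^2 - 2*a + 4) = 3*a^4 - 3*a^3 - 4*a^2 + 8*a - 6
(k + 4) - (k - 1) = 5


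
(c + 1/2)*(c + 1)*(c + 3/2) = c^3 + 3*c^2 + 11*c/4 + 3/4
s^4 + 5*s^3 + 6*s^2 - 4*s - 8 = (s - 1)*(s + 2)^3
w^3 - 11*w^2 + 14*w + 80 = (w - 8)*(w - 5)*(w + 2)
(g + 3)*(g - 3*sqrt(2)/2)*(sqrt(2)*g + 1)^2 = 2*g^4 - sqrt(2)*g^3 + 6*g^3 - 5*g^2 - 3*sqrt(2)*g^2 - 15*g - 3*sqrt(2)*g/2 - 9*sqrt(2)/2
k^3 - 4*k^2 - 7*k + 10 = (k - 5)*(k - 1)*(k + 2)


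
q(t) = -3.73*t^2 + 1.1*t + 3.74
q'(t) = 1.1 - 7.46*t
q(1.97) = -8.57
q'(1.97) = -13.60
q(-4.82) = -88.22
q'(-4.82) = 37.06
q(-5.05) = -96.94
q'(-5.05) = 38.77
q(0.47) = 3.43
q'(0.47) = -2.41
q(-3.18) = -37.48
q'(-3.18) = 24.82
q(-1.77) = -9.89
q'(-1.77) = 14.30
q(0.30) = 3.73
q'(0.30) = -1.14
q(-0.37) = 2.82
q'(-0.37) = 3.86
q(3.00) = -26.53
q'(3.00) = -21.28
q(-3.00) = -33.13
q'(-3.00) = 23.48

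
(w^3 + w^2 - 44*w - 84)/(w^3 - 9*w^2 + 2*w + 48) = (w^2 - w - 42)/(w^2 - 11*w + 24)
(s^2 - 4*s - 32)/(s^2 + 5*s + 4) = (s - 8)/(s + 1)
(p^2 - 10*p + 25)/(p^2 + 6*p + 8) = (p^2 - 10*p + 25)/(p^2 + 6*p + 8)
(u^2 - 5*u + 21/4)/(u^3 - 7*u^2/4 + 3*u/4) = (4*u^2 - 20*u + 21)/(u*(4*u^2 - 7*u + 3))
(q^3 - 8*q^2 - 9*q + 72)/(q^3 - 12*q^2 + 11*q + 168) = (q - 3)/(q - 7)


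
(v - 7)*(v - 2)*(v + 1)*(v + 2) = v^4 - 6*v^3 - 11*v^2 + 24*v + 28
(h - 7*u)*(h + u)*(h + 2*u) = h^3 - 4*h^2*u - 19*h*u^2 - 14*u^3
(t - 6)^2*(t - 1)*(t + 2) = t^4 - 11*t^3 + 22*t^2 + 60*t - 72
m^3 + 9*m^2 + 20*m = m*(m + 4)*(m + 5)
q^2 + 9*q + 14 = (q + 2)*(q + 7)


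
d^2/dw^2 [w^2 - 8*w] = 2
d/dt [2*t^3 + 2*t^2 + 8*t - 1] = 6*t^2 + 4*t + 8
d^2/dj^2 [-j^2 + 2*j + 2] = -2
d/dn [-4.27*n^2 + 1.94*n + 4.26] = 1.94 - 8.54*n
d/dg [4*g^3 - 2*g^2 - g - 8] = 12*g^2 - 4*g - 1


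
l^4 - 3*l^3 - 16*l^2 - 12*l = l*(l - 6)*(l + 1)*(l + 2)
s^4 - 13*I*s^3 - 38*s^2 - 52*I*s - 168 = (s - 7*I)*(s - 6*I)*(s - 2*I)*(s + 2*I)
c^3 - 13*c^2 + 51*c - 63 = (c - 7)*(c - 3)^2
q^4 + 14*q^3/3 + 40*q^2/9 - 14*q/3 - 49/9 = (q - 1)*(q + 1)*(q + 7/3)^2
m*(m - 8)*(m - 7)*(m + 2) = m^4 - 13*m^3 + 26*m^2 + 112*m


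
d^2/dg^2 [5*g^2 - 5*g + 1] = 10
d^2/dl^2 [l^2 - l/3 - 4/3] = 2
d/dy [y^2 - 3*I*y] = 2*y - 3*I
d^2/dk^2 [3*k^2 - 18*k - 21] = 6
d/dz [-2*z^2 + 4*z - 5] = 4 - 4*z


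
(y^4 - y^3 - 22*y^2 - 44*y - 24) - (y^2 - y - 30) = y^4 - y^3 - 23*y^2 - 43*y + 6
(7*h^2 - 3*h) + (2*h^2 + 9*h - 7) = 9*h^2 + 6*h - 7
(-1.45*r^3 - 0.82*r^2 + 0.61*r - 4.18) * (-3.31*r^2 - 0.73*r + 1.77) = 4.7995*r^5 + 3.7727*r^4 - 3.987*r^3 + 11.9391*r^2 + 4.1311*r - 7.3986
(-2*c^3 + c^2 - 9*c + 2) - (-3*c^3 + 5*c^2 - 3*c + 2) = c^3 - 4*c^2 - 6*c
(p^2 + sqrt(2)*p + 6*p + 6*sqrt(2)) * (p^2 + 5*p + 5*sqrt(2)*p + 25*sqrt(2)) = p^4 + 6*sqrt(2)*p^3 + 11*p^3 + 40*p^2 + 66*sqrt(2)*p^2 + 110*p + 180*sqrt(2)*p + 300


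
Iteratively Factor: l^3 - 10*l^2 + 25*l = (l)*(l^2 - 10*l + 25) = l*(l - 5)*(l - 5)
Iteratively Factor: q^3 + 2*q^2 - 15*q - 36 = (q + 3)*(q^2 - q - 12) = (q + 3)^2*(q - 4)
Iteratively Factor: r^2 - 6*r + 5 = (r - 5)*(r - 1)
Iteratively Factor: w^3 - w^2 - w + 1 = (w + 1)*(w^2 - 2*w + 1) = (w - 1)*(w + 1)*(w - 1)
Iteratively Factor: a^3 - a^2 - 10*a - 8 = (a + 2)*(a^2 - 3*a - 4) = (a - 4)*(a + 2)*(a + 1)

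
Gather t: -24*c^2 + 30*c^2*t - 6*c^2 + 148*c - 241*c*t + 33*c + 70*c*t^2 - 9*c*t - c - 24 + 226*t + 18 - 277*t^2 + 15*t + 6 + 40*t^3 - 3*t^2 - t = -30*c^2 + 180*c + 40*t^3 + t^2*(70*c - 280) + t*(30*c^2 - 250*c + 240)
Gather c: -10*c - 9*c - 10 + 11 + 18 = 19 - 19*c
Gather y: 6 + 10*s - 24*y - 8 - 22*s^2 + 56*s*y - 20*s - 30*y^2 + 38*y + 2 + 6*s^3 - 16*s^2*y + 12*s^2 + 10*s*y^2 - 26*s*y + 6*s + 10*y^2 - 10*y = 6*s^3 - 10*s^2 - 4*s + y^2*(10*s - 20) + y*(-16*s^2 + 30*s + 4)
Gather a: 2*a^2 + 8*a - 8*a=2*a^2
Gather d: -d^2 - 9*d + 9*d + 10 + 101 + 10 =121 - d^2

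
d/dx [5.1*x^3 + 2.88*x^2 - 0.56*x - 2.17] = 15.3*x^2 + 5.76*x - 0.56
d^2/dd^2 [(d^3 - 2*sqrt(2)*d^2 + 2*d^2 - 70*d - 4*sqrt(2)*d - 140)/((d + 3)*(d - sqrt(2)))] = 2*(-69*d^3 + sqrt(2)*d^3 - 438*d^2 - 9*sqrt(2)*d^2 - 1278*d - 210*sqrt(2)*d - 1156 - 222*sqrt(2))/(d^6 - 3*sqrt(2)*d^5 + 9*d^5 - 27*sqrt(2)*d^4 + 33*d^4 - 83*sqrt(2)*d^3 + 81*d^3 - 99*sqrt(2)*d^2 + 162*d^2 - 54*sqrt(2)*d + 162*d - 54*sqrt(2))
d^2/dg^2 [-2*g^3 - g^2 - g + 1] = -12*g - 2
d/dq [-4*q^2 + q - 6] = 1 - 8*q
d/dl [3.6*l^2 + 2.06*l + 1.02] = 7.2*l + 2.06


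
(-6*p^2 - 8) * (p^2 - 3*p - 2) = -6*p^4 + 18*p^3 + 4*p^2 + 24*p + 16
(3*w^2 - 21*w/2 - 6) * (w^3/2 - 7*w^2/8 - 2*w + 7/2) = 3*w^5/2 - 63*w^4/8 + 3*w^3/16 + 147*w^2/4 - 99*w/4 - 21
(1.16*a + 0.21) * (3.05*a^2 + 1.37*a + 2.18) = 3.538*a^3 + 2.2297*a^2 + 2.8165*a + 0.4578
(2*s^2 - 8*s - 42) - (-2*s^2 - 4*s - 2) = 4*s^2 - 4*s - 40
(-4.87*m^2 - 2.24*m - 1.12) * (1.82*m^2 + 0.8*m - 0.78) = -8.8634*m^4 - 7.9728*m^3 - 0.0318000000000001*m^2 + 0.8512*m + 0.8736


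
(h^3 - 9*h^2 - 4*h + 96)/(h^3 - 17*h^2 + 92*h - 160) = (h + 3)/(h - 5)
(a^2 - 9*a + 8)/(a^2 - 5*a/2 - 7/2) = 2*(-a^2 + 9*a - 8)/(-2*a^2 + 5*a + 7)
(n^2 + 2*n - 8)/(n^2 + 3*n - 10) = (n + 4)/(n + 5)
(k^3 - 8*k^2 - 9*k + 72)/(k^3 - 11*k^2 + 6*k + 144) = (k - 3)/(k - 6)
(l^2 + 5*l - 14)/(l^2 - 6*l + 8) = (l + 7)/(l - 4)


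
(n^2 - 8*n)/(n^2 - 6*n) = (n - 8)/(n - 6)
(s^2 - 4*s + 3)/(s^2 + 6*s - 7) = (s - 3)/(s + 7)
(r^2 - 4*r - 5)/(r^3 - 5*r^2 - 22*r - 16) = (r - 5)/(r^2 - 6*r - 16)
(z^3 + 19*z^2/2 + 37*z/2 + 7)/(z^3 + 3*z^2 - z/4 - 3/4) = 2*(z^2 + 9*z + 14)/(2*z^2 + 5*z - 3)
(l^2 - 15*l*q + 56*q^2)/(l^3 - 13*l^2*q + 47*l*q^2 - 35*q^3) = (l - 8*q)/(l^2 - 6*l*q + 5*q^2)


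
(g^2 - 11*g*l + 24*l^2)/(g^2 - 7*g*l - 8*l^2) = (g - 3*l)/(g + l)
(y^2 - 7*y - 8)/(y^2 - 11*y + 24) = (y + 1)/(y - 3)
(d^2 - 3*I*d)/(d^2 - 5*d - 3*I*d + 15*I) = d/(d - 5)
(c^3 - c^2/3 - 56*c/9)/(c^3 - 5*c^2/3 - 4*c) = (-9*c^2 + 3*c + 56)/(3*(-3*c^2 + 5*c + 12))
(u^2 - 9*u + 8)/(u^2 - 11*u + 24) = (u - 1)/(u - 3)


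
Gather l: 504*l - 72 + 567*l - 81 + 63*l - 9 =1134*l - 162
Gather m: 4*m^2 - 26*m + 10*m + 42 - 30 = 4*m^2 - 16*m + 12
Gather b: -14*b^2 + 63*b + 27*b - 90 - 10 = -14*b^2 + 90*b - 100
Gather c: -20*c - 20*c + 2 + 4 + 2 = 8 - 40*c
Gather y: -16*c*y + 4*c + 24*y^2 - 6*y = 4*c + 24*y^2 + y*(-16*c - 6)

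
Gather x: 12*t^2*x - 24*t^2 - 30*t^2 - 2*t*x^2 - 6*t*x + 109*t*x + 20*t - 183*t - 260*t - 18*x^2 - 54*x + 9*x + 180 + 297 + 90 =-54*t^2 - 423*t + x^2*(-2*t - 18) + x*(12*t^2 + 103*t - 45) + 567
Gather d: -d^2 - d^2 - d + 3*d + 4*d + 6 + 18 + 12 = -2*d^2 + 6*d + 36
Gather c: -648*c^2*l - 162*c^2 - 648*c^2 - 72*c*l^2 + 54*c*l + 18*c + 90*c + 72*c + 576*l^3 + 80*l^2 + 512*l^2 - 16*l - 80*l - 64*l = c^2*(-648*l - 810) + c*(-72*l^2 + 54*l + 180) + 576*l^3 + 592*l^2 - 160*l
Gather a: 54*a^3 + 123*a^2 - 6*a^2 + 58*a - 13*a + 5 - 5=54*a^3 + 117*a^2 + 45*a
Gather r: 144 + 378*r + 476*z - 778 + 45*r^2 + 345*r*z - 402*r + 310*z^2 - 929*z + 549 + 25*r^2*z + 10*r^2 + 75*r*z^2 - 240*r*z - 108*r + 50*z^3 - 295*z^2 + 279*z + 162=r^2*(25*z + 55) + r*(75*z^2 + 105*z - 132) + 50*z^3 + 15*z^2 - 174*z + 77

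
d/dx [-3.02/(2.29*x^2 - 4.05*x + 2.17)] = (13.8316*x - 12.231)/(2.29*x^2 - 4.05*x + 2.17)^2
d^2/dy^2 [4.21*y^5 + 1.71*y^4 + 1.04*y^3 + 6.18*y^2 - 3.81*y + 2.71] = 84.2*y^3 + 20.52*y^2 + 6.24*y + 12.36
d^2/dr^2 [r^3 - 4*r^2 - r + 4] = 6*r - 8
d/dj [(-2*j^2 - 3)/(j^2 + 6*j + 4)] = 2*(-6*j^2 - 5*j + 9)/(j^4 + 12*j^3 + 44*j^2 + 48*j + 16)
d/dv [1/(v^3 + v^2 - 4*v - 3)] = (-3*v^2 - 2*v + 4)/(v^3 + v^2 - 4*v - 3)^2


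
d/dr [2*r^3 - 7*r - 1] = 6*r^2 - 7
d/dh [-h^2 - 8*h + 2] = -2*h - 8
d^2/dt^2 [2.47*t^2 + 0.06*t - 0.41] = 4.94000000000000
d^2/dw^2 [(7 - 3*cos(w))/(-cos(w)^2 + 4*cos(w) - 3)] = (-27*(1 - cos(2*w))^2*cos(w)/4 + 4*(1 - cos(2*w))^2 + 309*cos(w)/2 - 9*cos(2*w) - 12*cos(3*w) + 3*cos(5*w)/2 - 135)/((cos(w) - 3)^3*(cos(w) - 1)^3)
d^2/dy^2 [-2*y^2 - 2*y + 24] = -4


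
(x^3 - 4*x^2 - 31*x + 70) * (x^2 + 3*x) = x^5 - x^4 - 43*x^3 - 23*x^2 + 210*x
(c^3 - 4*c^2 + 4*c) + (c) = c^3 - 4*c^2 + 5*c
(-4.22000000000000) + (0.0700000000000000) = -4.15000000000000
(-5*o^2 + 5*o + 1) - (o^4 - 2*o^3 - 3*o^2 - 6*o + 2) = -o^4 + 2*o^3 - 2*o^2 + 11*o - 1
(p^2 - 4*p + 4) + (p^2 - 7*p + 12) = 2*p^2 - 11*p + 16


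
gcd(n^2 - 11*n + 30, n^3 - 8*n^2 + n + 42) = 1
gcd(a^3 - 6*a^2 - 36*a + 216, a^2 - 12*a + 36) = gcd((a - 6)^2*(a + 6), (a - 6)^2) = a^2 - 12*a + 36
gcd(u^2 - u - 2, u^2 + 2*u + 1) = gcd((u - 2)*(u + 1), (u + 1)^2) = u + 1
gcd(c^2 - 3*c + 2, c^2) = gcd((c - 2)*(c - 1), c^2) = 1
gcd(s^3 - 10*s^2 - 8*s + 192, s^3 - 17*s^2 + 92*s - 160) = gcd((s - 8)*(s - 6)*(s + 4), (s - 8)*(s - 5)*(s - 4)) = s - 8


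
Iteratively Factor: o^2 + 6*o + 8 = (o + 4)*(o + 2)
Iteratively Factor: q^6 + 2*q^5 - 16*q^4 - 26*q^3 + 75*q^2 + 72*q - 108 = (q - 3)*(q^5 + 5*q^4 - q^3 - 29*q^2 - 12*q + 36) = (q - 3)*(q + 3)*(q^4 + 2*q^3 - 7*q^2 - 8*q + 12) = (q - 3)*(q - 2)*(q + 3)*(q^3 + 4*q^2 + q - 6) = (q - 3)*(q - 2)*(q + 2)*(q + 3)*(q^2 + 2*q - 3) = (q - 3)*(q - 2)*(q + 2)*(q + 3)^2*(q - 1)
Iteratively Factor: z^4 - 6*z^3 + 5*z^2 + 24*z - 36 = (z - 2)*(z^3 - 4*z^2 - 3*z + 18) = (z - 2)*(z + 2)*(z^2 - 6*z + 9) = (z - 3)*(z - 2)*(z + 2)*(z - 3)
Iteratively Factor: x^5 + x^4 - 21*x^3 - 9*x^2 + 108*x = (x)*(x^4 + x^3 - 21*x^2 - 9*x + 108) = x*(x - 3)*(x^3 + 4*x^2 - 9*x - 36) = x*(x - 3)*(x + 4)*(x^2 - 9) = x*(x - 3)*(x + 3)*(x + 4)*(x - 3)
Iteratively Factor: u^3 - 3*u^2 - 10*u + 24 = (u - 2)*(u^2 - u - 12) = (u - 2)*(u + 3)*(u - 4)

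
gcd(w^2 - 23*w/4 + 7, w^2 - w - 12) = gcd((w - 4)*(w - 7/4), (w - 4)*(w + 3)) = w - 4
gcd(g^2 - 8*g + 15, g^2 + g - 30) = g - 5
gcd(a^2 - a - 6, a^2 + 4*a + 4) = a + 2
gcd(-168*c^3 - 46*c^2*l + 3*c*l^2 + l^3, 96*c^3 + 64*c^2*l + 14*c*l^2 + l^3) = 24*c^2 + 10*c*l + l^2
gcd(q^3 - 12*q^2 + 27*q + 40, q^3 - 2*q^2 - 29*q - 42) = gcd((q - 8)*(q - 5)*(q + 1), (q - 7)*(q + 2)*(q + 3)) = 1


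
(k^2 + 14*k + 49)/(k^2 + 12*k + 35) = (k + 7)/(k + 5)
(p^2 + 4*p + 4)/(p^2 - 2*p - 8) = (p + 2)/(p - 4)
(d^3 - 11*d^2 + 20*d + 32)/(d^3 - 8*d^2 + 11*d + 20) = (d - 8)/(d - 5)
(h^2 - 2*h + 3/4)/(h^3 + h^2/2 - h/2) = (h - 3/2)/(h*(h + 1))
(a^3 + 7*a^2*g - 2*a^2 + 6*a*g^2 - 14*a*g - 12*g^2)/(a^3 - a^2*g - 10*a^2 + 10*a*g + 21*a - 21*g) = (a^3 + 7*a^2*g - 2*a^2 + 6*a*g^2 - 14*a*g - 12*g^2)/(a^3 - a^2*g - 10*a^2 + 10*a*g + 21*a - 21*g)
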